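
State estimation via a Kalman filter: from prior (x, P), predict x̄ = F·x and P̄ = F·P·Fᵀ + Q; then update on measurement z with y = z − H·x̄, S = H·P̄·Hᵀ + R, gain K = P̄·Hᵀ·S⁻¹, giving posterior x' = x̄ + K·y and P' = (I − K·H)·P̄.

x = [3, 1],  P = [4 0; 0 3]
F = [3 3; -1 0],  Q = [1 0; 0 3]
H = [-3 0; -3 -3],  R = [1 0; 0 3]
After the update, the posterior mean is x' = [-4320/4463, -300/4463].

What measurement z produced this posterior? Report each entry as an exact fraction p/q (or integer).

x̄ = F·x = [12, -3]
P̄ = F·P·Fᵀ + Q = [64 -12; -12 7]
S = H·P̄·Hᵀ + R = [577 468; 468 426]
K = P̄·Hᵀ·S⁻¹ = [-1464/4463 -26/4463; 1386/4463 -2731/8926]
x' − x̄ = [-57876/4463, 13089/4463] = K·y
y = (KᵀK)⁻¹·Kᵀ·(x' − x̄) = [39, 30]
z = y + H·x̄ = [39, 30] + [-36, -27] = [3, 3]

z = [3, 3]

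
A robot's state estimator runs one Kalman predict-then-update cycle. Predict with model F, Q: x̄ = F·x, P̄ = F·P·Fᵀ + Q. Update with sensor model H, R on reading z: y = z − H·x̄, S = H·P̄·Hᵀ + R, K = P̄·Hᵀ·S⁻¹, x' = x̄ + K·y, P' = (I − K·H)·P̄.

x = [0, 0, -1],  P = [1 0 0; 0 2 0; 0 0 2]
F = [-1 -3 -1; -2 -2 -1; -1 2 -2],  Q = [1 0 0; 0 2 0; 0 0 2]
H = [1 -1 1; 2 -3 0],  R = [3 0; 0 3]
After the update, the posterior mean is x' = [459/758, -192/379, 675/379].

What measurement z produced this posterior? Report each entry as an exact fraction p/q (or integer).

z = [3, 3]

x̄ = F·x = [1, 1, 2]
P̄ = F·P·Fᵀ + Q = [22 16 -7; 16 16 -2; -7 -2 19]
S = H·P̄·Hᵀ + R = [18 4; 4 43]
K = P̄·Hᵀ·S⁻¹ = [-27/758 -34/379; -11/379 -140/379; 317/379 -100/379]
x' − x̄ = [-299/758, -571/379, -83/379] = K·y
y = (KᵀK)⁻¹·Kᵀ·(x' − x̄) = [1, 4]
z = y + H·x̄ = [1, 4] + [2, -1] = [3, 3]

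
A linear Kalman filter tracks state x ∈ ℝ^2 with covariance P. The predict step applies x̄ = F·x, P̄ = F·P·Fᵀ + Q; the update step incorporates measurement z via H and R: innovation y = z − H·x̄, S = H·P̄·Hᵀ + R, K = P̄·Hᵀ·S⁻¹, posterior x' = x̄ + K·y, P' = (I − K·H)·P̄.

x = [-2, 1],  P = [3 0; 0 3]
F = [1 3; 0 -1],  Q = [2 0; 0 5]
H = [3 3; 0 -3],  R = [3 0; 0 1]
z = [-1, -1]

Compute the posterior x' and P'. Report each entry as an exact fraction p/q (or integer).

x̄ = F·x = [1, -1]
P̄ = F·P·Fᵀ + Q = [32 -9; -9 8]
y = z − H·x̄ = [-1, -4]
S = H·P̄·Hᵀ + R = [201 9; 9 73]
K = P̄·Hᵀ·S⁻¹ = [799/2432 801/2432; -1/4864 -1599/4864]
x' = x̄ + K·y = [-1571/2432, 1533/4864]
P' = (I − K·H)·P̄ = [533/1216 -267/2432; -267/2432 533/4864]

x' = [-1571/2432, 1533/4864]
P' = [533/1216 -267/2432; -267/2432 533/4864]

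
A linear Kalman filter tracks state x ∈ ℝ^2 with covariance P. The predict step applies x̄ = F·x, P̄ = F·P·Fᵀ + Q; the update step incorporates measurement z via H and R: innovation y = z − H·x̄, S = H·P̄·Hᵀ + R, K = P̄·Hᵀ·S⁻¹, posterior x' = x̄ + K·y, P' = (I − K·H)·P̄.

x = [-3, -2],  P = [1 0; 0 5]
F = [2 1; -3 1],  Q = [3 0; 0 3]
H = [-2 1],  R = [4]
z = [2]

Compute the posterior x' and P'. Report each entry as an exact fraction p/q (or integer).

x' = [-59/73, 112/73]
P' = [251/73 402/73; 402/73 880/73]

x̄ = F·x = [-8, 7]
P̄ = F·P·Fᵀ + Q = [12 -1; -1 17]
y = z − H·x̄ = [-21]
S = H·P̄·Hᵀ + R = [73]
K = P̄·Hᵀ·S⁻¹ = [-25/73; 19/73]
x' = x̄ + K·y = [-59/73, 112/73]
P' = (I − K·H)·P̄ = [251/73 402/73; 402/73 880/73]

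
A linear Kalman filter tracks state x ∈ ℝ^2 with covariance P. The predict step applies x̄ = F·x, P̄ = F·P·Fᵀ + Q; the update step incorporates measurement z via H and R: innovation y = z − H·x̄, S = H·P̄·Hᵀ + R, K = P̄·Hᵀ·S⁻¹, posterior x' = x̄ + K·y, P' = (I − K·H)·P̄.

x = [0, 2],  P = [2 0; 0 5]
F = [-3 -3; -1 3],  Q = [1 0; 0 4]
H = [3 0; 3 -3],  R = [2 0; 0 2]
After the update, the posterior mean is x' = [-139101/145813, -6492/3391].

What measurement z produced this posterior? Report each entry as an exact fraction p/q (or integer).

x̄ = F·x = [-6, 6]
P̄ = F·P·Fᵀ + Q = [64 -39; -39 51]
S = H·P̄·Hᵀ + R = [578 927; 927 1739]
K = P̄·Hᵀ·S⁻¹ = [47445/145813 618/145813; 1089/3391 -1107/3391]
x' − x̄ = [735777/145813, -26838/3391] = K·y
y = (KᵀK)⁻¹·Kᵀ·(x' − x̄) = [15, 39]
z = y + H·x̄ = [15, 39] + [-18, -36] = [-3, 3]

z = [-3, 3]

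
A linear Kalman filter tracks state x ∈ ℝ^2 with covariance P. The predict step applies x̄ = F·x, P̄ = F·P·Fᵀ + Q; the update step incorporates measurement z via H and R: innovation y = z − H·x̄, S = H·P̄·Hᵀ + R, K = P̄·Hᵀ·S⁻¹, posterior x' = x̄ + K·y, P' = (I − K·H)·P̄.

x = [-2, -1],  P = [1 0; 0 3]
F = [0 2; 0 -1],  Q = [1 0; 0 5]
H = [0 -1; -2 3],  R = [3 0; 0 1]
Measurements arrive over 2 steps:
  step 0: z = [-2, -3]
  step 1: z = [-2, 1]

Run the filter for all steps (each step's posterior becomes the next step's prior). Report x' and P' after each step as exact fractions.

step 0: x̄ = F·x = [-2, 1]
step 0: P̄ = F·P·Fᵀ + Q = [13 -6; -6 8]
step 0: y = z − H·x̄ = [-1, -10]
step 0: S = H·P̄·Hᵀ + R = [11 -36; -36 197]
step 0: K = P̄·Hᵀ·S⁻¹ = [-6/13 -4/13; -280/871 108/871]
step 0: x' = x̄ + K·y = [20/13, 71/871]
step 0: P' = (I − K·H)·P̄ = [29/13 18/13; 18/13 840/871]
step 1: x̄ = F·x = [142/871, -71/871]
step 1: P̄ = F·P·Fᵀ + Q = [4231/871 -1680/871; -1680/871 5195/871]
step 1: y = z − H·x̄ = [-1813/871, 1368/871]
step 1: S = H·P̄·Hᵀ + R = [7808/871 -18945/871; -18945/871 84710/871]
step 1: K = P̄·Hᵀ·S⁻¹ = [-26058/69461 -84496/347305; -18635/69461 11367/69461]
step 1: x' = x̄ + K·y = [195112/347305, 50980/69461]
step 1: P' = (I − K·H)·P̄ = [628553/347305 78174/69461; 78174/69461 55905/69461]

step 0: x' = [20/13, 71/871], P' = [29/13 18/13; 18/13 840/871]
step 1: x' = [195112/347305, 50980/69461], P' = [628553/347305 78174/69461; 78174/69461 55905/69461]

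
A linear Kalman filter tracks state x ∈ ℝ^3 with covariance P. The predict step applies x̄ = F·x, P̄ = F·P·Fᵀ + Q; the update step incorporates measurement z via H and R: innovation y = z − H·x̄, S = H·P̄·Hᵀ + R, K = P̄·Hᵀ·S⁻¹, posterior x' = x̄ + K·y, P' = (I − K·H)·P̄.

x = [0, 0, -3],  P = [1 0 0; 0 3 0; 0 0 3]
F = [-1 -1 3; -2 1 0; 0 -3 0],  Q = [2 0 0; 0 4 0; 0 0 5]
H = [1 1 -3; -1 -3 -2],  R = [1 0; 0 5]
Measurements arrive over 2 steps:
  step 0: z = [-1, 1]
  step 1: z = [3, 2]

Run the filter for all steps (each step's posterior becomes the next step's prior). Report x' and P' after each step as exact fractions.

step 0: x' = [-338281/56121, 41144/18707, -4016/4317], P' = [1048214/56121 -151148/18707 15133/4317; -151148/18707 72572/18707 -2083/1439; 15133/4317 -2083/1439 3332/4317]
step 1: x' = [5117175831/6947654885, -311088169/1389530977, -5727403888/6947654885], P' = [20422826774/6947654885 -1823100430/1389530977 3792138193/6947654885; -1823100430/1389530977 1361456701/1389530977 -242558249/1389530977; 3792138193/6947654885 -242558249/1389530977 1488618331/6947654885]

step 0: x̄ = F·x = [-9, 0, 0]
step 0: P̄ = F·P·Fᵀ + Q = [33 -1 9; -1 11 -9; 9 -9 32]
step 0: y = z − H·x̄ = [8, -8]
step 0: S = H·P̄·Hᵀ + R = [331 76; 76 187]
step 0: K = P̄·Hᵀ·S⁻¹ = [4583/56121 -16268/56121; 2661/18707 -2482/18707; -1112/4317 -610/4317]
step 0: x' = x̄ + K·y = [-338281/56121, 41144/18707, -4016/4317]
step 0: P' = (I − K·H)·P̄ = [1048214/56121 -151148/18707 15133/4317; -151148/18707 72572/18707 -2083/1439; 15133/4317 -2083/1439 3332/4317]
step 1: x̄ = F·x = [58225/56121, 61538/4317, -123432/18707]
step 1: P̄ = F·P·Fᵀ + Q = [168176/56121 91/4317 7983/18707; 91/4317 496064/4317 -86508/1439; 7983/18707 -86508/1439 746683/18707]
step 1: y = z − H·x̄ = [-600248/18707, 1829857/56121]
step 1: S = H·P̄·Hᵀ + R = [15645038/18707 -9890615/18707; -9890615/18707 27065615/56121]
step 1: K = P̄·Hᵀ·S⁻¹ = [-13817991/1389530977 -132119342/6947654885; 266031018/1389530977 -355230635/1389530977; -377301609/1389530977 -626200224/6947654885]
step 1: x' = x̄ + K·y = [5117175831/6947654885, -311088169/1389530977, -5727403888/6947654885]
step 1: P' = (I − K·H)·P̄ = [20422826774/6947654885 -1823100430/1389530977 3792138193/6947654885; -1823100430/1389530977 1361456701/1389530977 -242558249/1389530977; 3792138193/6947654885 -242558249/1389530977 1488618331/6947654885]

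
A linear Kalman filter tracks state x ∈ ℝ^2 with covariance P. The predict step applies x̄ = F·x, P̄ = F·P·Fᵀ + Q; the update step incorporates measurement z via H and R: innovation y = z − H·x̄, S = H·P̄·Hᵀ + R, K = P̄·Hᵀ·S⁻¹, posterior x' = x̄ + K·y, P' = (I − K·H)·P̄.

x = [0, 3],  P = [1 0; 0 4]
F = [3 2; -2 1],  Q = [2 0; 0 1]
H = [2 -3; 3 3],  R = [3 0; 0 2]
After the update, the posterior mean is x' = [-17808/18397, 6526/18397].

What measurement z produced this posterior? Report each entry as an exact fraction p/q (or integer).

z = [-3, -2]

x̄ = F·x = [6, 3]
P̄ = F·P·Fᵀ + Q = [27 2; 2 9]
S = H·P̄·Hᵀ + R = [168 75; 75 362]
K = P̄·Hᵀ·S⁻¹ = [3617/18397 3672/18397; -10801/55191 2423/18397]
x' − x̄ = [-128190/18397, -48665/18397] = K·y
y = (KᵀK)⁻¹·Kᵀ·(x' − x̄) = [-6, -29]
z = y + H·x̄ = [-6, -29] + [3, 27] = [-3, -2]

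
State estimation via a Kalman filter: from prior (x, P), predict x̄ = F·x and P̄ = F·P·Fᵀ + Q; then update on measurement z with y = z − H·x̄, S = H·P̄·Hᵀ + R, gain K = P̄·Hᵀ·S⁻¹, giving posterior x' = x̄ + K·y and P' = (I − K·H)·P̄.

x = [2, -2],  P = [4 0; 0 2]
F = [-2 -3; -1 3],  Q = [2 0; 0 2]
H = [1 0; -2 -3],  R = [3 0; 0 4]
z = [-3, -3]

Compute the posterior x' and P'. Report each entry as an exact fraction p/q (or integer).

x' = [-2783/1292, 128/57]
P' = [1755/646 -34/19; -34/19 92/57]

x̄ = F·x = [2, -8]
P̄ = F·P·Fᵀ + Q = [36 -10; -10 24]
y = z − H·x̄ = [-5, -23]
S = H·P̄·Hᵀ + R = [39 -42; -42 244]
K = P̄·Hᵀ·S⁻¹ = [585/646 -21/1292; -34/57 -6/19]
x' = x̄ + K·y = [-2783/1292, 128/57]
P' = (I − K·H)·P̄ = [1755/646 -34/19; -34/19 92/57]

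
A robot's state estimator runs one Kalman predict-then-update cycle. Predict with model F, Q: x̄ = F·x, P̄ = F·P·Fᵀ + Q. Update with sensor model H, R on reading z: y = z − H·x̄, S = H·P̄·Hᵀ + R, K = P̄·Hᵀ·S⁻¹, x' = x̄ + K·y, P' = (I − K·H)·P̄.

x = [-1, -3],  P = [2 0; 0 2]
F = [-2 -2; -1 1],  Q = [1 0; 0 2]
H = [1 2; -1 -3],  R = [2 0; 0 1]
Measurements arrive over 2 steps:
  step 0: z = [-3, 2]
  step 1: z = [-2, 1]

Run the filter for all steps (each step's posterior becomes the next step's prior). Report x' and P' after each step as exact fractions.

step 0: x' = [715/287, -496/287], P' = [2278/287 -816/287; -816/287 318/287]
step 1: x' = [174896/197145, -158537/197145], P' = [355402/197145 -118384/197145; -118384/197145 56938/197145]

step 0: x̄ = F·x = [8, -2]
step 0: P̄ = F·P·Fᵀ + Q = [17 0; 0 6]
step 0: y = z − H·x̄ = [-7, 4]
step 0: S = H·P̄·Hᵀ + R = [43 -53; -53 72]
step 0: K = P̄·Hᵀ·S⁻¹ = [323/287 170/287; -90/287 -138/287]
step 0: x' = x̄ + K·y = [715/287, -496/287]
step 0: P' = (I − K·H)·P̄ = [2278/287 -816/287; -816/287 318/287]
step 1: x̄ = F·x = [-438/287, -173/41]
step 1: P̄ = F·P·Fᵀ + Q = [4143/287 560/41; 560/41 686/41]
step 1: y = z − H·x̄ = [2286/287, -3784/287]
step 1: S = H·P̄·Hᵀ + R = [39605/287 -52555/287; -52555/287 71168/287]
step 1: K = P̄·Hᵀ·S⁻¹ = [59317/197145 -50/39429; -2254/197145 -10486/39429]
step 1: x' = x̄ + K·y = [174896/197145, -158537/197145]
step 1: P' = (I − K·H)·P̄ = [355402/197145 -118384/197145; -118384/197145 56938/197145]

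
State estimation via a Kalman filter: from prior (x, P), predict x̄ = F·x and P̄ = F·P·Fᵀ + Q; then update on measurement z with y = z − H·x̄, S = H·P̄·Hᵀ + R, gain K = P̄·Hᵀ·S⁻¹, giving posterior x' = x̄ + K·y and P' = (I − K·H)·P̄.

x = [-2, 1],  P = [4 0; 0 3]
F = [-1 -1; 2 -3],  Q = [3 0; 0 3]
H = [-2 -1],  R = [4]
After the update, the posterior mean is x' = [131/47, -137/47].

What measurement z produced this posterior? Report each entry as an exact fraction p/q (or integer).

x̄ = F·x = [1, -7]
P̄ = F·P·Fᵀ + Q = [10 1; 1 46]
S = H·P̄·Hᵀ + R = [94]
K = P̄·Hᵀ·S⁻¹ = [-21/94; -24/47]
x' − x̄ = [84/47, 192/47] = K·y
y = (KᵀK)⁻¹·Kᵀ·(x' − x̄) = [-8]
z = y + H·x̄ = [-8] + [5] = [-3]

z = [-3]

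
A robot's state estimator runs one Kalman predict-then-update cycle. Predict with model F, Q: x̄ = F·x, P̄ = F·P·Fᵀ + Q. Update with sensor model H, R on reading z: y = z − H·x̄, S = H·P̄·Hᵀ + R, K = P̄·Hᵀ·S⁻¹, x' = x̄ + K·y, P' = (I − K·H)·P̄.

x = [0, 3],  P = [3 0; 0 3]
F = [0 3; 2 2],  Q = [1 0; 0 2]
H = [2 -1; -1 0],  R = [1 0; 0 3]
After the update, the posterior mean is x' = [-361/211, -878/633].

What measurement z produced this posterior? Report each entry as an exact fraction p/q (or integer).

x̄ = F·x = [9, 6]
P̄ = F·P·Fᵀ + Q = [28 18; 18 26]
S = H·P̄·Hᵀ + R = [67 -38; -38 31]
K = P̄·Hᵀ·S⁻¹ = [38/211 -144/211; -374/633 -826/633]
x' − x̄ = [-2260/211, -4676/633] = K·y
y = (KᵀK)⁻¹·Kᵀ·(x' − x̄) = [-14, 12]
z = y + H·x̄ = [-14, 12] + [12, -9] = [-2, 3]

z = [-2, 3]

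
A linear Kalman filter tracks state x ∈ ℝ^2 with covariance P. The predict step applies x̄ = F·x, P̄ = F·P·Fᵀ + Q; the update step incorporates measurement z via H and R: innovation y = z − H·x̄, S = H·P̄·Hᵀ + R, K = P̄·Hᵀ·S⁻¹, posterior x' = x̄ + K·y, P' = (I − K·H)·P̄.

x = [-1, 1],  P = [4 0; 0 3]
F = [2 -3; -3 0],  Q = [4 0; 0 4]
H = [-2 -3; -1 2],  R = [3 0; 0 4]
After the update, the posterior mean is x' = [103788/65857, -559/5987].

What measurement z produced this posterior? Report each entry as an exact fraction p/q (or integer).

x̄ = F·x = [-5, 3]
P̄ = F·P·Fᵀ + Q = [47 -24; -24 40]
S = H·P̄·Hᵀ + R = [263 -122; -122 307]
K = P̄·Hᵀ·S⁻¹ = [-18344/65857 -27669/65857; -856/5987 1688/5987]
x' − x̄ = [433073/65857, -18520/5987] = K·y
y = (KᵀK)⁻¹·Kᵀ·(x' − x̄) = [-4, -13]
z = y + H·x̄ = [-4, -13] + [1, 11] = [-3, -2]

z = [-3, -2]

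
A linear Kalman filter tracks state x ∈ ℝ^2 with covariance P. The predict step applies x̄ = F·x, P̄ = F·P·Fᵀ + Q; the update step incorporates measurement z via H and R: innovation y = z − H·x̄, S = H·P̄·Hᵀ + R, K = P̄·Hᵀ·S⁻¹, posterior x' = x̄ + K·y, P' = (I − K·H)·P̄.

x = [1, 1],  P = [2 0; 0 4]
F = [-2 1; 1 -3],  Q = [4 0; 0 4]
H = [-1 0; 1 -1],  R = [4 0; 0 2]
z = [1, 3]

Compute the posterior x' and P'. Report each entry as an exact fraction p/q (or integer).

x̄ = F·x = [-1, -2]
P̄ = F·P·Fᵀ + Q = [16 -16; -16 42]
y = z − H·x̄ = [0, 2]
S = H·P̄·Hᵀ + R = [20 -32; -32 92]
K = P̄·Hᵀ·S⁻¹ = [-28/51 8/51; -8/17 -27/34]
x' = x̄ + K·y = [-35/51, -61/17]
P' = (I − K·H)·P̄ = [112/51 32/17; 32/17 59/17]

x' = [-35/51, -61/17]
P' = [112/51 32/17; 32/17 59/17]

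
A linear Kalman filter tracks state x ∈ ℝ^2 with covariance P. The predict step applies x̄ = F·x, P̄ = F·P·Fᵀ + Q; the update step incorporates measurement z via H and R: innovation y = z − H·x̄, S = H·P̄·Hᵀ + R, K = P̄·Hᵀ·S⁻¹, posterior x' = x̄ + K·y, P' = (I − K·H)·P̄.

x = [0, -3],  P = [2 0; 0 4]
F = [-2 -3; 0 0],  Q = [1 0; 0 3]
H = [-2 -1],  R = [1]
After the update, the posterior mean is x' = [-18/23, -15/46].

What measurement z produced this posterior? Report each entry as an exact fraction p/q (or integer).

z = [2]

x̄ = F·x = [9, 0]
P̄ = F·P·Fᵀ + Q = [45 0; 0 3]
S = H·P̄·Hᵀ + R = [184]
K = P̄·Hᵀ·S⁻¹ = [-45/92; -3/184]
x' − x̄ = [-225/23, -15/46] = K·y
y = (KᵀK)⁻¹·Kᵀ·(x' − x̄) = [20]
z = y + H·x̄ = [20] + [-18] = [2]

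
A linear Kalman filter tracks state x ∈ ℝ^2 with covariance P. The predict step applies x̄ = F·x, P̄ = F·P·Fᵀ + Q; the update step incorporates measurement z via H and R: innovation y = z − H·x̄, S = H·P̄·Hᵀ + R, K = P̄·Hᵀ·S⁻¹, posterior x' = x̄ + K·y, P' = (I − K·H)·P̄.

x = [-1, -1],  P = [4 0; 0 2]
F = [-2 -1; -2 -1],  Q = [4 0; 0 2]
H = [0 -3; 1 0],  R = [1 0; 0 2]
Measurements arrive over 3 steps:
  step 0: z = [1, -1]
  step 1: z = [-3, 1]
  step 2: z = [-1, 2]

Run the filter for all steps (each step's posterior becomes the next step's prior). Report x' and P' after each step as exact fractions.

step 0: x' = [-265/357, -39/119], P' = [533/357 3/119; 3/119 13/119]
step 1: x' = [212829/201809, 203549/201809], P' = [297034/201809 4414/201809; 4414/201809 21940/201809]
step 2: x' = [24863669/18771777, 1967273/6257259], P' = [82862744/56315331 409244/18771777; 409244/18771777 680198/6257259]

step 0: x̄ = F·x = [3, 3]
step 0: P̄ = F·P·Fᵀ + Q = [22 18; 18 20]
step 0: y = z − H·x̄ = [10, -4]
step 0: S = H·P̄·Hᵀ + R = [181 -54; -54 24]
step 0: K = P̄·Hᵀ·S⁻¹ = [-9/119 533/714; -39/119 3/238]
step 0: x' = x̄ + K·y = [-265/357, -39/119]
step 0: P' = (I − K·H)·P̄ = [533/357 3/119; 3/119 13/119]
step 1: x̄ = F·x = [647/357, 647/357]
step 1: P̄ = F·P·Fᵀ + Q = [3635/357 2207/357; 2207/357 2921/357]
step 1: y = z − H·x̄ = [290/119, -290/357]
step 1: S = H·P̄·Hᵀ + R = [8882/119 -2207/119; -2207/119 4349/357]
step 1: K = P̄·Hᵀ·S⁻¹ = [-13242/201809 148517/201809; -65820/201809 2207/201809]
step 1: x' = x̄ + K·y = [212829/201809, 203549/201809]
step 1: P' = (I − K·H)·P̄ = [297034/201809 4414/201809; 4414/201809 21940/201809]
step 2: x̄ = F·x = [-629207/201809, -629207/201809]
step 2: P̄ = F·P·Fᵀ + Q = [2034968/201809 1227732/201809; 1227732/201809 1631350/201809]
step 2: y = z − H·x̄ = [-2089430/201809, 1032825/201809]
step 2: S = H·P̄·Hᵀ + R = [14883959/201809 -3683196/201809; -3683196/201809 2438586/201809]
step 2: K = P̄·Hᵀ·S⁻¹ = [-409244/6257259 41431372/56315331; -680198/2085753 204622/18771777]
step 2: x' = x̄ + K·y = [24863669/18771777, 1967273/6257259]
step 2: P' = (I − K·H)·P̄ = [82862744/56315331 409244/18771777; 409244/18771777 680198/6257259]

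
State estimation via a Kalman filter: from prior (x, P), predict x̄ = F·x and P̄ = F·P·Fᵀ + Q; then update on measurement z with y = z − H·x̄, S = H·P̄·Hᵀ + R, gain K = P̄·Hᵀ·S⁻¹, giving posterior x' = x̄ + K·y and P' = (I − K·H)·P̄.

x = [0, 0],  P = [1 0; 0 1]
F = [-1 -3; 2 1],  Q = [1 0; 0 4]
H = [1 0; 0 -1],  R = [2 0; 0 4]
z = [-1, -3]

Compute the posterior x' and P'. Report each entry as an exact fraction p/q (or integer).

x̄ = F·x = [0, 0]
P̄ = F·P·Fᵀ + Q = [11 -5; -5 9]
y = z − H·x̄ = [-1, -3]
S = H·P̄·Hᵀ + R = [13 5; 5 13]
K = P̄·Hᵀ·S⁻¹ = [59/72 5/72; -5/36 -23/36]
x' = x̄ + K·y = [-37/36, 37/18]
P' = (I − K·H)·P̄ = [59/36 -5/18; -5/18 23/9]

x' = [-37/36, 37/18]
P' = [59/36 -5/18; -5/18 23/9]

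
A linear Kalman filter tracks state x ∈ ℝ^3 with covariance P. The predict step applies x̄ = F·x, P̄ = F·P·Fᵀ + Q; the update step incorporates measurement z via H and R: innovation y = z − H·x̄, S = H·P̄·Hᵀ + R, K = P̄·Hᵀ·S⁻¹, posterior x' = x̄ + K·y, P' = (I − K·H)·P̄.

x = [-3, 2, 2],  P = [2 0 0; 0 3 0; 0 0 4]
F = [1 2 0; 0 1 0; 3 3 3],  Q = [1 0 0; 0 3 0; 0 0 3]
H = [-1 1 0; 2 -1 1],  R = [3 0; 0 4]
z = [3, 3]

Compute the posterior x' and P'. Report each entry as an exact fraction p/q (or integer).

x̄ = F·x = [1, 2, 3]
P̄ = F·P·Fᵀ + Q = [15 6 24; 6 6 9; 24 9 84]
y = z − H·x̄ = [2, 0]
S = H·P̄·Hᵀ + R = [12 -33; -33 208]
K = P̄·Hᵀ·S⁻¹ = [-96/469 93/469; 165/469 60/469; 313/469 327/469]
x' = x̄ + K·y = [277/469, 1268/469, 2033/469]
P' = (I − K·H)·P̄ = [1707/469 1419/469 -1623/469; 1419/469 1914/469 -684/469; -1623/469 -684/469 3870/469]

x' = [277/469, 1268/469, 2033/469]
P' = [1707/469 1419/469 -1623/469; 1419/469 1914/469 -684/469; -1623/469 -684/469 3870/469]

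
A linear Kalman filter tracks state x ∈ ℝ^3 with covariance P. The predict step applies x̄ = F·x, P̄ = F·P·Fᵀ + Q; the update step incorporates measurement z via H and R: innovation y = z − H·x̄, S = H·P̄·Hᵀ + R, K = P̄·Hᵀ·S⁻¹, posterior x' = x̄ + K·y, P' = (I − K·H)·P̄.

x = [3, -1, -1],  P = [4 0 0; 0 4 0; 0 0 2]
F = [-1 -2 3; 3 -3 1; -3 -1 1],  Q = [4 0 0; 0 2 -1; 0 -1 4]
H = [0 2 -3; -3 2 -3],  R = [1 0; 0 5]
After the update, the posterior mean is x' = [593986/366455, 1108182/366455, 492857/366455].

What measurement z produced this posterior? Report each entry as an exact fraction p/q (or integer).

z = [2, -3]

x̄ = F·x = [-4, 11, -9]
P̄ = F·P·Fᵀ + Q = [42 18 26; 18 76 -23; 26 -23 46]
S = H·P̄·Hᵀ + R = [995 1120; 1120 1629]
K = P̄·Hᵀ·S⁻¹ = [119742/366455 -24024/73291; 172969/366455 -16271/73291; -6296/366455 -10922/73291]
x' − x̄ = [2059806/366455, -2922823/366455, 3790952/366455] = K·y
y = (KᵀK)⁻¹·Kᵀ·(x' − x̄) = [-47, -64]
z = y + H·x̄ = [-47, -64] + [49, 61] = [2, -3]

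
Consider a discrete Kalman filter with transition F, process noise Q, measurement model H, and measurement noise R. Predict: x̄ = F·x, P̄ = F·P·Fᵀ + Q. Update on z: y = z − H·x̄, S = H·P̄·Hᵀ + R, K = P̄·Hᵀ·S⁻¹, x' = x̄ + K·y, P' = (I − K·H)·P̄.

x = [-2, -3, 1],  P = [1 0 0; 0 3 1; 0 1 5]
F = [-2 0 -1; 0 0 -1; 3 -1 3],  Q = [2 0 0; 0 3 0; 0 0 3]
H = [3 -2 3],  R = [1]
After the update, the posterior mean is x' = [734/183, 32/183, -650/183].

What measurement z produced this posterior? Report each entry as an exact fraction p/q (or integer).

z = [1]

x̄ = F·x = [3, -1, 0]
P̄ = F·P·Fᵀ + Q = [11 5 -20; 5 8 -14; -20 -14 54]
S = H·P̄·Hᵀ + R = [366]
K = P̄·Hᵀ·S⁻¹ = [-37/366; -43/366; 65/183]
x' − x̄ = [185/183, 215/183, -650/183] = K·y
y = (KᵀK)⁻¹·Kᵀ·(x' − x̄) = [-10]
z = y + H·x̄ = [-10] + [11] = [1]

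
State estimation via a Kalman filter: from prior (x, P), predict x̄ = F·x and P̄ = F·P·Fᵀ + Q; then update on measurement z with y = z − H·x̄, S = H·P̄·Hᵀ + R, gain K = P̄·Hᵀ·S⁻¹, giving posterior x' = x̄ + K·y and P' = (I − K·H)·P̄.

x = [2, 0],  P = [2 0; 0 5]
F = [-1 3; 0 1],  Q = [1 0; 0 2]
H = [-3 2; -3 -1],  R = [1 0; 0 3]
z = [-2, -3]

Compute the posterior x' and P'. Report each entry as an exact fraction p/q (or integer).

x' = [9415/10363, 4209/10363]
P' = [1587/10363 1710/10363; 1710/10363 4017/10363]

x̄ = F·x = [-2, 0]
P̄ = F·P·Fᵀ + Q = [48 15; 15 7]
y = z − H·x̄ = [-8, -9]
S = H·P̄·Hᵀ + R = [281 373; 373 532]
K = P̄·Hᵀ·S⁻¹ = [-1341/10363 -2157/10363; 2904/10363 -3049/10363]
x' = x̄ + K·y = [9415/10363, 4209/10363]
P' = (I − K·H)·P̄ = [1587/10363 1710/10363; 1710/10363 4017/10363]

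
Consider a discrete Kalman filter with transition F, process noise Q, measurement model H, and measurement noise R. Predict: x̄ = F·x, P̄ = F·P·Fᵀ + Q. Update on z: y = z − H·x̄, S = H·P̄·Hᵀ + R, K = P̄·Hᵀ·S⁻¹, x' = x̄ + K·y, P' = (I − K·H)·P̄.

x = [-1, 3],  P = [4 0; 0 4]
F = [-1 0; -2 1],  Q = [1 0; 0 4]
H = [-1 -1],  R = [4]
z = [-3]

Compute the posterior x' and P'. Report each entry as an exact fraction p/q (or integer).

x' = [10/49, 149/49]
P' = [76/49 -24/49; -24/49 152/49]

x̄ = F·x = [1, 5]
P̄ = F·P·Fᵀ + Q = [5 8; 8 24]
y = z − H·x̄ = [3]
S = H·P̄·Hᵀ + R = [49]
K = P̄·Hᵀ·S⁻¹ = [-13/49; -32/49]
x' = x̄ + K·y = [10/49, 149/49]
P' = (I − K·H)·P̄ = [76/49 -24/49; -24/49 152/49]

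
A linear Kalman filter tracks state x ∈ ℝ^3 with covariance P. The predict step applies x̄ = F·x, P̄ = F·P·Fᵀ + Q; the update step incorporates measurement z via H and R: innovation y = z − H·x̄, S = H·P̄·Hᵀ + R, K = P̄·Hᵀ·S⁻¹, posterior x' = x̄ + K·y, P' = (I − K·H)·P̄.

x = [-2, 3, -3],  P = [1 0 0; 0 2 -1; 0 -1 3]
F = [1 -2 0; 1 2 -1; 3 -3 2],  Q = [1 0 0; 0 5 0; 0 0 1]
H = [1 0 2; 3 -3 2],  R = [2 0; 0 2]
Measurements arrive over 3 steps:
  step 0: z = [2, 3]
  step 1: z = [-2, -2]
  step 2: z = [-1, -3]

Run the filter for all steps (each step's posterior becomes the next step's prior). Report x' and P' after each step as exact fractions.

step 0: x' = [508/4103, -1913/4103, 2735/4103], P' = [71278/36927 48146/36927 -32930/36927; 48146/36927 47800/36927 -11086/36927; -32930/36927 -11086/36927 32431/36927]
step 1: x' = [-94116733/86504342, -17584722/43252171, 468929/86504342], P' = [52215927/43252171 38313414/43252171 -19095249/43252171; 38313414/43252171 45361712/43252171 -2258692/43252171; -19095249/43252171 -2258692/43252171 24795862/43252171]
step 2: x' = [2169488263/77053961294, 34608295231/77053961294, -123707282335/154107922588], P' = [43975439498/38526980647 31827857924/38526980647 -16346645131/38526980647; 31827857924/38526980647 38246318090/38526980647 -1482121961/38526980647; -16346645131/38526980647 -1482121961/38526980647 43694257359/77053961294]

step 0: x̄ = F·x = [-8, 7, -21]
step 0: P̄ = F·P·Fᵀ + Q = [10 -9 19; -9 21 -22; 19 -22 52]
step 0: y = z − H·x̄ = [52, 90]
step 0: S = H·P̄·Hᵀ + R = [296 549; 549 1143]
step 0: K = P̄·Hᵀ·S⁻¹ = [301/4103 1768/36927; 1443/4103 -10567/36927; 1774/4103 -335/36927]
step 0: x' = x̄ + K·y = [508/4103, -1913/4103, 2735/4103]
step 0: P' = (I − K·H)·P̄ = [71278/36927 48146/36927 -32930/36927; 48146/36927 47800/36927 -11086/36927; -32930/36927 -11086/36927 32431/36927]
step 1: x̄ = F·x = [394/373, -6053/4103, 12733/4103]
step 1: P̄ = F·P·Fᵀ + Q = [1079/373 -3308/1119 1388/1119; -3308/1119 782332/36927 -38062/36927; 1388/1119 -38062/36927 109597/36927]
step 1: y = z − H·x̄ = [-38006/4103, -64833/4103]
step 1: S = H·P̄·Hᵀ + R = [802279/36927 1681147/36927; 1681147/36927 11485963/36927]
step 1: K = P̄·Hᵀ·S⁻¹ = [14025429/86504342 3517041/86504342; 16898015/43252171 -12831139/43252171; 30496475/86504342 -917947/86504342]
step 1: x' = x̄ + K·y = [-94116733/86504342, -17584722/43252171, 468929/86504342]
step 1: P' = (I − K·H)·P̄ = [52215927/43252171 38313414/43252171 -19095249/43252171; 38313414/43252171 45361712/43252171 -2258692/43252171; -19095249/43252171 -2258692/43252171 24795862/43252171]
step 2: x̄ = F·x = [-23777845/86504342, -2011275/1054931, -175904009/86504342]
step 2: P̄ = F·P·Fᵀ + Q = [123661290/43252171 -2796416/1054931 54841597/43252171; -2796416/1054931 16468254/1054931 -1143648/1054931; 54841597/43252171 -1143648/1054931 128954234/43252171]
step 2: y = z − H·x̄ = [289081521/86504342, -331145123/86504342]
step 2: S = H·P̄·Hᵀ + R = [945348956/43252171 1950830158/43252171; 1950830158/43252171 11076587602/43252171]
step 2: K = P̄·Hᵀ·S⁻¹ = [5641074618/38526980647 1874727230/38526980647; 14431807001/38526980647 -11109812210/38526980647; 13673806114/38526980647 -899312151/77053961294]
step 2: x' = x̄ + K·y = [2169488263/77053961294, 34608295231/77053961294, -123707282335/154107922588]
step 2: P' = (I − K·H)·P̄ = [43975439498/38526980647 31827857924/38526980647 -16346645131/38526980647; 31827857924/38526980647 38246318090/38526980647 -1482121961/38526980647; -16346645131/38526980647 -1482121961/38526980647 43694257359/77053961294]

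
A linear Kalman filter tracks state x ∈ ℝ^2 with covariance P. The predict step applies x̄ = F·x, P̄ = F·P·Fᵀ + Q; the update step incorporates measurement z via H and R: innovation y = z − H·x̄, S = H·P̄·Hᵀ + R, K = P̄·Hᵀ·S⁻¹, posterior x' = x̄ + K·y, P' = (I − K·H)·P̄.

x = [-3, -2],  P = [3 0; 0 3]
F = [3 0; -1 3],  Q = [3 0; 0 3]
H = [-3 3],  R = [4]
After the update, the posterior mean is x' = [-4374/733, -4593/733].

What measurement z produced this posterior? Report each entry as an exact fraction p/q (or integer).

x̄ = F·x = [-9, -3]
P̄ = F·P·Fᵀ + Q = [30 -9; -9 33]
S = H·P̄·Hᵀ + R = [733]
K = P̄·Hᵀ·S⁻¹ = [-117/733; 126/733]
x' − x̄ = [2223/733, -2394/733] = K·y
y = (KᵀK)⁻¹·Kᵀ·(x' − x̄) = [-19]
z = y + H·x̄ = [-19] + [18] = [-1]

z = [-1]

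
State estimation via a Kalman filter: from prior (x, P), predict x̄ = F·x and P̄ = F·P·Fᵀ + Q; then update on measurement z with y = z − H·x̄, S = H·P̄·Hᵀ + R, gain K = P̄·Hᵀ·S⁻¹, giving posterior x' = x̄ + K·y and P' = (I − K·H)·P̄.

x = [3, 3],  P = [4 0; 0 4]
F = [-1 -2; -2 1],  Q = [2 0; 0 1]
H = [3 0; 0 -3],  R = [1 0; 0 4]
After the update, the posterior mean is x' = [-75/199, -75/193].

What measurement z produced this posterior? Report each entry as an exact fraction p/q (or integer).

z = [-1, 1]

x̄ = F·x = [-9, -3]
P̄ = F·P·Fᵀ + Q = [22 0; 0 21]
S = H·P̄·Hᵀ + R = [199 0; 0 193]
K = P̄·Hᵀ·S⁻¹ = [66/199 0; 0 -63/193]
x' − x̄ = [1716/199, 504/193] = K·y
y = (KᵀK)⁻¹·Kᵀ·(x' − x̄) = [26, -8]
z = y + H·x̄ = [26, -8] + [-27, 9] = [-1, 1]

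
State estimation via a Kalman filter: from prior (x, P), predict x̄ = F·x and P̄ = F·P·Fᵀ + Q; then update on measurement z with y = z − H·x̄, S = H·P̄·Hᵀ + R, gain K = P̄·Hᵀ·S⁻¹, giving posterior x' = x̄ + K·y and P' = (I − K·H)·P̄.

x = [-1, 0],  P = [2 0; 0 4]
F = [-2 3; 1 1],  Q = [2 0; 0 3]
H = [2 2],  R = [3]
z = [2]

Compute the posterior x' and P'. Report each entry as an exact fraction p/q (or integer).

x' = [2, -1]
P' = [1538/287 -1376/287; -1376/287 1427/287]

x̄ = F·x = [2, -1]
P̄ = F·P·Fᵀ + Q = [46 8; 8 9]
y = z − H·x̄ = [0]
S = H·P̄·Hᵀ + R = [287]
K = P̄·Hᵀ·S⁻¹ = [108/287; 34/287]
x' = x̄ + K·y = [2, -1]
P' = (I − K·H)·P̄ = [1538/287 -1376/287; -1376/287 1427/287]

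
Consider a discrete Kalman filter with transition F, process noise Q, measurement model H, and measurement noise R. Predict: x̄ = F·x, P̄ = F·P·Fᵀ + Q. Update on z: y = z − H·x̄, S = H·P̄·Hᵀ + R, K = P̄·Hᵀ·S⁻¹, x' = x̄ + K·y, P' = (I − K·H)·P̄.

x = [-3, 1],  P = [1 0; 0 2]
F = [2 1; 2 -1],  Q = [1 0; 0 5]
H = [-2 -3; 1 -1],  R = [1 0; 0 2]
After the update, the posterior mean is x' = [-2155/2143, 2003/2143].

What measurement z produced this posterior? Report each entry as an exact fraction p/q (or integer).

x̄ = F·x = [-5, -7]
P̄ = F·P·Fᵀ + Q = [7 2; 2 11]
S = H·P̄·Hᵀ + R = [152 17; 17 16]
K = P̄·Hᵀ·S⁻¹ = [-405/2143 1100/2143; -439/2143 -739/2143]
x' − x̄ = [8560/2143, 17004/2143] = K·y
y = (KᵀK)⁻¹·Kᵀ·(x' − x̄) = [-32, -4]
z = y + H·x̄ = [-32, -4] + [31, 2] = [-1, -2]

z = [-1, -2]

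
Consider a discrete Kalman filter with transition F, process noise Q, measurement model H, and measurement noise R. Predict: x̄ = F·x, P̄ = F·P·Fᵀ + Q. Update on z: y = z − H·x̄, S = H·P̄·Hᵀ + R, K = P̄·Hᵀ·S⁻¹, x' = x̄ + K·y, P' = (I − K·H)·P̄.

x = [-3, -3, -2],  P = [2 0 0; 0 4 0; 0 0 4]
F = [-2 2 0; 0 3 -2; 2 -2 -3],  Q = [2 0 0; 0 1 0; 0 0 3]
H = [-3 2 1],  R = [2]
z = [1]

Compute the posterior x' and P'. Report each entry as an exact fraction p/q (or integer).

x' = [-270/367, -1665/367, 2877/367]
P' = [6626/367 10644/367 -1518/367; 10644/367 18295/367 -4590/367; -1518/367 -4590/367 4896/367]

x̄ = F·x = [0, -5, 6]
P̄ = F·P·Fᵀ + Q = [26 24 -24; 24 53 0; -24 0 63]
y = z − H·x̄ = [5]
S = H·P̄·Hᵀ + R = [367]
K = P̄·Hᵀ·S⁻¹ = [-54/367; 34/367; 135/367]
x' = x̄ + K·y = [-270/367, -1665/367, 2877/367]
P' = (I − K·H)·P̄ = [6626/367 10644/367 -1518/367; 10644/367 18295/367 -4590/367; -1518/367 -4590/367 4896/367]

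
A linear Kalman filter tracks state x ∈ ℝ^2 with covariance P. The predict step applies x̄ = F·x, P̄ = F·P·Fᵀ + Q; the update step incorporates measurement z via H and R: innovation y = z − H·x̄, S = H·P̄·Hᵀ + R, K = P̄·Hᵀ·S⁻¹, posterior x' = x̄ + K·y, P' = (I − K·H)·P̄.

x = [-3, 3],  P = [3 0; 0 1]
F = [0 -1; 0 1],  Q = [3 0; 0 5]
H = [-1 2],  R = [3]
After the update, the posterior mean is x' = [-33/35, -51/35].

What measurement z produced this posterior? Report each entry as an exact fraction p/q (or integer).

z = [-3]

x̄ = F·x = [-3, 3]
P̄ = F·P·Fᵀ + Q = [4 -1; -1 6]
S = H·P̄·Hᵀ + R = [35]
K = P̄·Hᵀ·S⁻¹ = [-6/35; 13/35]
x' − x̄ = [72/35, -156/35] = K·y
y = (KᵀK)⁻¹·Kᵀ·(x' − x̄) = [-12]
z = y + H·x̄ = [-12] + [9] = [-3]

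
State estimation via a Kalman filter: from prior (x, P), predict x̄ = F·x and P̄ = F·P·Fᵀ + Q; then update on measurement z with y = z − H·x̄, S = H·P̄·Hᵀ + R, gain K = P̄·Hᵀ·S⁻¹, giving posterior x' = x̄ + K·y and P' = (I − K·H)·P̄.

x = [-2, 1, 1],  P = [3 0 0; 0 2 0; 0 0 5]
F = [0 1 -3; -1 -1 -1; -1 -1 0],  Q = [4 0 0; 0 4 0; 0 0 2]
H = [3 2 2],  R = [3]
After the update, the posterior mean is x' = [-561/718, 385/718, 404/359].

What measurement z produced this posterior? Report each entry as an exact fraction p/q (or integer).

z = [1]

x̄ = F·x = [-2, 0, 1]
P̄ = F·P·Fᵀ + Q = [51 13 -2; 13 14 5; -2 5 7]
S = H·P̄·Hᵀ + R = [718]
K = P̄·Hᵀ·S⁻¹ = [175/718; 77/718; 9/359]
x' − x̄ = [875/718, 385/718, 45/359] = K·y
y = (KᵀK)⁻¹·Kᵀ·(x' − x̄) = [5]
z = y + H·x̄ = [5] + [-4] = [1]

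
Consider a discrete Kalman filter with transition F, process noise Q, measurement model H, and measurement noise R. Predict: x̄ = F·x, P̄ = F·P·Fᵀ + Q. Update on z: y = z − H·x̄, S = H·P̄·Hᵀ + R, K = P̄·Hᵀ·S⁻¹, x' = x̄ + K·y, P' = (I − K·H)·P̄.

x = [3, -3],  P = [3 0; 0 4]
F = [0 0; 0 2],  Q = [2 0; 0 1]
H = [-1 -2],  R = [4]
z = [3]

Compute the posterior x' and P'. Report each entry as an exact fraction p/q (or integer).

x' = [9/37, -69/37]
P' = [72/37 -34/37; -34/37 51/37]

x̄ = F·x = [0, -6]
P̄ = F·P·Fᵀ + Q = [2 0; 0 17]
y = z − H·x̄ = [-9]
S = H·P̄·Hᵀ + R = [74]
K = P̄·Hᵀ·S⁻¹ = [-1/37; -17/37]
x' = x̄ + K·y = [9/37, -69/37]
P' = (I − K·H)·P̄ = [72/37 -34/37; -34/37 51/37]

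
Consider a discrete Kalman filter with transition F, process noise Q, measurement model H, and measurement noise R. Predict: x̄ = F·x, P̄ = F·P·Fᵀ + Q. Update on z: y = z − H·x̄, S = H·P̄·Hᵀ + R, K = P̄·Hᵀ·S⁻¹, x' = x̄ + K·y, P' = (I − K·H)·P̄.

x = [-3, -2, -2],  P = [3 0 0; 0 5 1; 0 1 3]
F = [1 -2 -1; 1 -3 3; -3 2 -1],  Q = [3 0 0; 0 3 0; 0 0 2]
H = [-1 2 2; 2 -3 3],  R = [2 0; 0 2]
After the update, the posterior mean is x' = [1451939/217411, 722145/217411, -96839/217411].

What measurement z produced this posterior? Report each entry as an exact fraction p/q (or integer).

x̄ = F·x = [3, -3, 7]
P̄ = F·P·Fᵀ + Q = [33 21 -26; 21 60 -39; -26 -39 48]
S = H·P̄·Hᵀ + R = [175 -17; -17 1244]
K = P̄·Hᵀ·S⁻¹ = [-54767/217411 -13856/217411; 21789/217411 -44268/217411; 58289/217411 37323/217411]
x' − x̄ = [799706/217411, 1374378/217411, -1618716/217411] = K·y
y = (KᵀK)⁻¹·Kᵀ·(x' − x̄) = [-6, -34]
z = y + H·x̄ = [-6, -34] + [5, 36] = [-1, 2]

z = [-1, 2]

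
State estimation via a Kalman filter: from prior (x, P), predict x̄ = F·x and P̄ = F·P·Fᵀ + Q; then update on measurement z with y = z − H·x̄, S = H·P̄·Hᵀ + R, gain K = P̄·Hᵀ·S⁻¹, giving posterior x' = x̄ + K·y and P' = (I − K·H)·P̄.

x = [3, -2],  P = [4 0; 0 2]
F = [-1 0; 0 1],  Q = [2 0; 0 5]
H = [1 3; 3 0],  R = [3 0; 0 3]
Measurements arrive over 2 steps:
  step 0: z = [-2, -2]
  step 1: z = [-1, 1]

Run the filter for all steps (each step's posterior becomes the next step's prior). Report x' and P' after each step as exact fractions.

step 0: x' = [-23/30, -29/60], P' = [11/35 -1/10; -1/10 7/20]
step 1: x' = [22247/57249, -79867/171747], P' = [1840/6361 -1718/19083; -1718/19083 19567/57249]

step 0: x̄ = F·x = [-3, -2]
step 0: P̄ = F·P·Fᵀ + Q = [6 0; 0 7]
step 0: y = z − H·x̄ = [7, 7]
step 0: S = H·P̄·Hᵀ + R = [72 18; 18 57]
step 0: K = P̄·Hᵀ·S⁻¹ = [1/210 11/35; 19/60 -1/10]
step 0: x' = x̄ + K·y = [-23/30, -29/60]
step 0: P' = (I − K·H)·P̄ = [11/35 -1/10; -1/10 7/20]
step 1: x̄ = F·x = [23/30, -29/60]
step 1: P̄ = F·P·Fᵀ + Q = [81/35 1/10; 1/10 107/20]
step 1: y = z − H·x̄ = [-19/60, -13/10]
step 1: S = H·P̄·Hᵀ + R = [7569/140 549/70; 549/70 834/35]
step 1: K = P̄·Hᵀ·S⁻¹ = [122/19083 1840/6361; 17849/57249 -1718/19083]
step 1: x' = x̄ + K·y = [22247/57249, -79867/171747]
step 1: P' = (I − K·H)·P̄ = [1840/6361 -1718/19083; -1718/19083 19567/57249]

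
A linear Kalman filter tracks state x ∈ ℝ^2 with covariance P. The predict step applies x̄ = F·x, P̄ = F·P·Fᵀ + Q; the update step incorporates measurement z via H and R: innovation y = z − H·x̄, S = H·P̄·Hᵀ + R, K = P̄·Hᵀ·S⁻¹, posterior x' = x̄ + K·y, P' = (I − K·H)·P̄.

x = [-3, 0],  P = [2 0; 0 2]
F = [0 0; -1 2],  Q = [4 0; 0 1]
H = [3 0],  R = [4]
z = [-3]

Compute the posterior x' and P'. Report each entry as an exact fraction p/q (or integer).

x̄ = F·x = [0, 3]
P̄ = F·P·Fᵀ + Q = [4 0; 0 11]
y = z − H·x̄ = [-3]
S = H·P̄·Hᵀ + R = [40]
K = P̄·Hᵀ·S⁻¹ = [3/10; 0]
x' = x̄ + K·y = [-9/10, 3]
P' = (I − K·H)·P̄ = [2/5 0; 0 11]

x' = [-9/10, 3]
P' = [2/5 0; 0 11]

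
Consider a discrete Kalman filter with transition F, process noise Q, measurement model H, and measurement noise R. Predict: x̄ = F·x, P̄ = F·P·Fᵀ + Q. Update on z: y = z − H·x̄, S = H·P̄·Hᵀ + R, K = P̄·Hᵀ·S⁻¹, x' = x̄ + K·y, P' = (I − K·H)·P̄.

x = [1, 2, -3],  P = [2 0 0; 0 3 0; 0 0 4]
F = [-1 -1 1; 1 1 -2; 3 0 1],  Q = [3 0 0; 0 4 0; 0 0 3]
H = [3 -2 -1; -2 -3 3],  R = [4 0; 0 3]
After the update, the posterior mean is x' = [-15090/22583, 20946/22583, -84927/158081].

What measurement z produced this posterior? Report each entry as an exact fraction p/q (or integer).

x̄ = F·x = [-6, 9, 0]
P̄ = F·P·Fᵀ + Q = [12 -13 -2; -13 25 -2; -2 -2 25]
S = H·P̄·Hᵀ + R = [397 52; 52 405]
K = P̄·Hᵀ·S⁻¹ = [3636/22583 35/22583; -4625/22583 -2473/22583; -15355/158081 35149/158081]
x' − x̄ = [120408/22583, -182301/22583, -84927/158081] = K·y
y = (KᵀK)⁻¹·Kᵀ·(x' − x̄) = [33, 12]
z = y + H·x̄ = [33, 12] + [-36, -15] = [-3, -3]

z = [-3, -3]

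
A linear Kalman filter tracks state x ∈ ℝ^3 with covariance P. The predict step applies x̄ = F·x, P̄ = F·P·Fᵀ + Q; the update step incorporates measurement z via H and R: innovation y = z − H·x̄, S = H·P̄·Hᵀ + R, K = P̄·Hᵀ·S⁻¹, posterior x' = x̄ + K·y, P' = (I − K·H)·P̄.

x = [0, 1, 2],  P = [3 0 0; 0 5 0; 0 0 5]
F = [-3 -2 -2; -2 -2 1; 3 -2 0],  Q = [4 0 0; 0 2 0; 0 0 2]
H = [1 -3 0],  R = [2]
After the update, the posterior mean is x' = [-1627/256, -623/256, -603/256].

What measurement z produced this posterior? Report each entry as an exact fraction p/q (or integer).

x̄ = F·x = [-6, 0, -2]
P̄ = F·P·Fᵀ + Q = [71 28 -7; 28 39 2; -7 2 49]
S = H·P̄·Hᵀ + R = [256]
K = P̄·Hᵀ·S⁻¹ = [-13/256; -89/256; -13/256]
x' − x̄ = [-91/256, -623/256, -91/256] = K·y
y = (KᵀK)⁻¹·Kᵀ·(x' − x̄) = [7]
z = y + H·x̄ = [7] + [-6] = [1]

z = [1]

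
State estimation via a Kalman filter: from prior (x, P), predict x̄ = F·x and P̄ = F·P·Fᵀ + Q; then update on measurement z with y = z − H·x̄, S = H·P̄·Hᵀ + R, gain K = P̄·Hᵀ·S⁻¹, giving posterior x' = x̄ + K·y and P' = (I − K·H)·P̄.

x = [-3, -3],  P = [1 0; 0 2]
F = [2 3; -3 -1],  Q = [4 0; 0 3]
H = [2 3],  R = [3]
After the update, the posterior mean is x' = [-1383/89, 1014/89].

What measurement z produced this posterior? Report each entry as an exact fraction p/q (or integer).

x̄ = F·x = [-15, 12]
P̄ = F·P·Fᵀ + Q = [26 -12; -12 14]
S = H·P̄·Hᵀ + R = [89]
K = P̄·Hᵀ·S⁻¹ = [16/89; 18/89]
x' − x̄ = [-48/89, -54/89] = K·y
y = (KᵀK)⁻¹·Kᵀ·(x' − x̄) = [-3]
z = y + H·x̄ = [-3] + [6] = [3]

z = [3]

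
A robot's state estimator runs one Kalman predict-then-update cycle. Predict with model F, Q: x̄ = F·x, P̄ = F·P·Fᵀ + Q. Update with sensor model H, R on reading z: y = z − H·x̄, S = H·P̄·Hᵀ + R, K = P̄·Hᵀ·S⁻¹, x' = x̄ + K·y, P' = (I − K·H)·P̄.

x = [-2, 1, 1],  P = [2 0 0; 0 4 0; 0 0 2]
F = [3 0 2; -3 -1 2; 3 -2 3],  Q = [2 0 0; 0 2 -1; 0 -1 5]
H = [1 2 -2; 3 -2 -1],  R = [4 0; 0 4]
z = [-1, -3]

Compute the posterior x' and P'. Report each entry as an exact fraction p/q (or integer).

x' = [2424/2209, 16035/8836, 11837/4418]
P' = [76072/6627 61652/6627 33800/2209; 61652/6627 107153/13254 27875/2209; 33800/2209 27875/2209 46946/2209]

x̄ = F·x = [-4, 7, -5]
P̄ = F·P·Fᵀ + Q = [28 -10 30; -10 32 1; 30 1 57]
y = z − H·x̄ = [-21, 18]
S = H·P̄·Hᵀ + R = [220 -178; -178 385]
K = P̄·Hᵀ·S⁻¹ = [-856/6627 878/6627; 1555/26508 -2911/13254; -2171/4418 -324/2209]
x' = x̄ + K·y = [2424/2209, 16035/8836, 11837/4418]
P' = (I − K·H)·P̄ = [76072/6627 61652/6627 33800/2209; 61652/6627 107153/13254 27875/2209; 33800/2209 27875/2209 46946/2209]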